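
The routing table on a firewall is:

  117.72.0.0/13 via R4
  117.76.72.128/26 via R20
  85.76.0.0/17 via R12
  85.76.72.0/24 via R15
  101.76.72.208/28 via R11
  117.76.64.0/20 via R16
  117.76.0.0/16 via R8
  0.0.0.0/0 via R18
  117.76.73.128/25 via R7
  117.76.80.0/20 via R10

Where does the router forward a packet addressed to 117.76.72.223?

Routes whose prefix contains 117.76.72.223:
  0.0.0.0/0 (default, matches everything) -> R18
  117.72.0.0/13 (117.72.0.0 - 117.79.255.255) -> R4
  117.76.0.0/16 (117.76.0.0 - 117.76.255.255) -> R8
  117.76.64.0/20 (117.76.64.0 - 117.76.79.255) -> R16
More-specific entries that do NOT match:
  101.76.72.208/28 (101.76.72.208 - 101.76.72.223) does not contain 117.76.72.223
  117.76.72.128/26 (117.76.72.128 - 117.76.72.191) does not contain 117.76.72.223
  117.76.73.128/25 (117.76.73.128 - 117.76.73.255) does not contain 117.76.72.223
  85.76.72.0/24 (85.76.72.0 - 85.76.72.255) does not contain 117.76.72.223
Longest matching prefix is /20 -> next hop R16.

R16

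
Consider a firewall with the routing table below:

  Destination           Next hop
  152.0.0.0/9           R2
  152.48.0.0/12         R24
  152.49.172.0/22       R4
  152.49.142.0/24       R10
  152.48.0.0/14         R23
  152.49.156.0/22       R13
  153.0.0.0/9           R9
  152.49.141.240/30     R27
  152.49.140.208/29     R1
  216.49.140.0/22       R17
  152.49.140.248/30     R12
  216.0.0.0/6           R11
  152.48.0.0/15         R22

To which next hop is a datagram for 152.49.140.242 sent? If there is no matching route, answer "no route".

Routes whose prefix contains 152.49.140.242:
  152.0.0.0/9 (152.0.0.0 - 152.127.255.255) -> R2
  152.48.0.0/12 (152.48.0.0 - 152.63.255.255) -> R24
  152.48.0.0/14 (152.48.0.0 - 152.51.255.255) -> R23
  152.48.0.0/15 (152.48.0.0 - 152.49.255.255) -> R22
More-specific entries that do NOT match:
  152.49.141.240/30 (152.49.141.240 - 152.49.141.243) does not contain 152.49.140.242
  152.49.140.248/30 (152.49.140.248 - 152.49.140.251) does not contain 152.49.140.242
  152.49.140.208/29 (152.49.140.208 - 152.49.140.215) does not contain 152.49.140.242
  152.49.142.0/24 (152.49.142.0 - 152.49.142.255) does not contain 152.49.140.242
  152.49.172.0/22 (152.49.172.0 - 152.49.175.255) does not contain 152.49.140.242
  152.49.156.0/22 (152.49.156.0 - 152.49.159.255) does not contain 152.49.140.242
  216.49.140.0/22 (216.49.140.0 - 216.49.143.255) does not contain 152.49.140.242
Longest matching prefix is /15 -> next hop R22.

R22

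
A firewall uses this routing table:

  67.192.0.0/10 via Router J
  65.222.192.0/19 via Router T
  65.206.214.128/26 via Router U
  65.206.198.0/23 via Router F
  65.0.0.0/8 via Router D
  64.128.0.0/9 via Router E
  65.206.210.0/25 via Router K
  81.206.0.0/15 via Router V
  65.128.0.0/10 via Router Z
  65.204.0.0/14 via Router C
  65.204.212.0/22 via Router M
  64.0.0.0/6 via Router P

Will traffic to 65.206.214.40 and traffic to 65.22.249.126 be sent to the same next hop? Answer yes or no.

65.206.214.40: longest match 65.204.0.0/14 -> Router C
65.22.249.126: longest match 65.0.0.0/8 -> Router D

no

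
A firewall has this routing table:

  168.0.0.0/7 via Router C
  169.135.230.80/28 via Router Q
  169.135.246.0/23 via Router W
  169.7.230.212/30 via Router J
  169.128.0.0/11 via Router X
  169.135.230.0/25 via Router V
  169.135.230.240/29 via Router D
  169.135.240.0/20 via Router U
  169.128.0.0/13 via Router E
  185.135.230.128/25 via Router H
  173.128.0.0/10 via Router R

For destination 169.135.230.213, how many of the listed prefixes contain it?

Prefixes containing 169.135.230.213:
  168.0.0.0/7 (168.0.0.0 - 169.255.255.255)
  169.128.0.0/11 (169.128.0.0 - 169.159.255.255)
  169.128.0.0/13 (169.128.0.0 - 169.135.255.255)
Total matching entries: 3.

3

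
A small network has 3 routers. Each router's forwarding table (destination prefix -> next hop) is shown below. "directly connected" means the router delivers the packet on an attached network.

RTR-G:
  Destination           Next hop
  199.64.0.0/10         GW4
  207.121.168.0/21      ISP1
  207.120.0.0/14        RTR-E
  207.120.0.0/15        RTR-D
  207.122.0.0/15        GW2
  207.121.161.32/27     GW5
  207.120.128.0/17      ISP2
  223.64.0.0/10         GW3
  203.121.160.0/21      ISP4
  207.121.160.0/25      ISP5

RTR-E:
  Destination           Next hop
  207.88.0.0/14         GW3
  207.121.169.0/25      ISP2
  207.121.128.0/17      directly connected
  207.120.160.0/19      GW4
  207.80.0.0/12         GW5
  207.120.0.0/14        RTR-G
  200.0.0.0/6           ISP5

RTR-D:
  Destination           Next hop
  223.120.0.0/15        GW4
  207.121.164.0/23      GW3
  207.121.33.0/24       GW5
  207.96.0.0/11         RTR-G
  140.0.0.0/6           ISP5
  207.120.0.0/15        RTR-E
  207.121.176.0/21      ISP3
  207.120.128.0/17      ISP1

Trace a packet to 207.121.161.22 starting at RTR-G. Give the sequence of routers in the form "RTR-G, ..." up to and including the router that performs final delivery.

At RTR-G: longest match for 207.121.161.22 is 207.120.0.0/15 -> RTR-D
At RTR-D: longest match for 207.121.161.22 is 207.120.0.0/15 -> RTR-E
At RTR-E: longest match for 207.121.161.22 is 207.121.128.0/17 -> directly connected

RTR-G, RTR-D, RTR-E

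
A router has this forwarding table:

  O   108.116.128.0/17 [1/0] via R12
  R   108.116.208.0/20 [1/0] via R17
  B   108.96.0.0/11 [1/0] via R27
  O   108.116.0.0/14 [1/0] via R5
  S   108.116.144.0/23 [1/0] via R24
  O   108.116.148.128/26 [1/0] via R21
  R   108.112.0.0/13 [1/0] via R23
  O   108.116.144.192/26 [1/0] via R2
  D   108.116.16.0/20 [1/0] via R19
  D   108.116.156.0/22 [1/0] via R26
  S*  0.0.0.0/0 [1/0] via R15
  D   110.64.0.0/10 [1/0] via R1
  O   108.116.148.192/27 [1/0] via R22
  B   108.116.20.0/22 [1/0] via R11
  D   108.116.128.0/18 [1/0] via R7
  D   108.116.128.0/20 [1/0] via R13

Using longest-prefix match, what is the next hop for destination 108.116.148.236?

Routes whose prefix contains 108.116.148.236:
  0.0.0.0/0 (default, matches everything) -> R15
  108.96.0.0/11 (108.96.0.0 - 108.127.255.255) -> R27
  108.112.0.0/13 (108.112.0.0 - 108.119.255.255) -> R23
  108.116.0.0/14 (108.116.0.0 - 108.119.255.255) -> R5
  108.116.128.0/17 (108.116.128.0 - 108.116.255.255) -> R12
  108.116.128.0/18 (108.116.128.0 - 108.116.191.255) -> R7
More-specific entries that do NOT match:
  108.116.148.192/27 (108.116.148.192 - 108.116.148.223) does not contain 108.116.148.236
  108.116.148.128/26 (108.116.148.128 - 108.116.148.191) does not contain 108.116.148.236
  108.116.144.192/26 (108.116.144.192 - 108.116.144.255) does not contain 108.116.148.236
  108.116.144.0/23 (108.116.144.0 - 108.116.145.255) does not contain 108.116.148.236
  108.116.156.0/22 (108.116.156.0 - 108.116.159.255) does not contain 108.116.148.236
  108.116.20.0/22 (108.116.20.0 - 108.116.23.255) does not contain 108.116.148.236
  108.116.208.0/20 (108.116.208.0 - 108.116.223.255) does not contain 108.116.148.236
  108.116.16.0/20 (108.116.16.0 - 108.116.31.255) does not contain 108.116.148.236
  108.116.128.0/20 (108.116.128.0 - 108.116.143.255) does not contain 108.116.148.236
Longest matching prefix is /18 -> next hop R7.

R7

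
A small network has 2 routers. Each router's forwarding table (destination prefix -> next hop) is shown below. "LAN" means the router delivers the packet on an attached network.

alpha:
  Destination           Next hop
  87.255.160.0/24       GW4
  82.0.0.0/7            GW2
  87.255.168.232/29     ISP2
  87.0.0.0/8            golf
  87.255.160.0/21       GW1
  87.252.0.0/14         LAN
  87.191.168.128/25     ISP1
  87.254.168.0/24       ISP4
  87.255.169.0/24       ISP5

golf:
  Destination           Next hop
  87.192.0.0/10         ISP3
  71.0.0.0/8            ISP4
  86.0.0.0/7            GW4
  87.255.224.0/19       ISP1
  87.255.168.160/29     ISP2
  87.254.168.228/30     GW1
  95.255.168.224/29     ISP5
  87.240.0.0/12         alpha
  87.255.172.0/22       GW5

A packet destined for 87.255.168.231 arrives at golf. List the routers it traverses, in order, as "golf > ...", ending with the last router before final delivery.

At golf: longest match for 87.255.168.231 is 87.240.0.0/12 -> alpha
At alpha: longest match for 87.255.168.231 is 87.252.0.0/14 -> LAN

golf > alpha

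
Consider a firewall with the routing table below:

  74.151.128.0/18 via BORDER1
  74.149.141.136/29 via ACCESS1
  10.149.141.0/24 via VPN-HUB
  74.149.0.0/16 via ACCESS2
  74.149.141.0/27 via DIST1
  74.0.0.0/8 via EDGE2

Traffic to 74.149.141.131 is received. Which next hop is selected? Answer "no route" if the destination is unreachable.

ACCESS2

Routes whose prefix contains 74.149.141.131:
  74.0.0.0/8 (74.0.0.0 - 74.255.255.255) -> EDGE2
  74.149.0.0/16 (74.149.0.0 - 74.149.255.255) -> ACCESS2
More-specific entries that do NOT match:
  74.149.141.136/29 (74.149.141.136 - 74.149.141.143) does not contain 74.149.141.131
  74.149.141.0/27 (74.149.141.0 - 74.149.141.31) does not contain 74.149.141.131
  10.149.141.0/24 (10.149.141.0 - 10.149.141.255) does not contain 74.149.141.131
  74.151.128.0/18 (74.151.128.0 - 74.151.191.255) does not contain 74.149.141.131
Longest matching prefix is /16 -> next hop ACCESS2.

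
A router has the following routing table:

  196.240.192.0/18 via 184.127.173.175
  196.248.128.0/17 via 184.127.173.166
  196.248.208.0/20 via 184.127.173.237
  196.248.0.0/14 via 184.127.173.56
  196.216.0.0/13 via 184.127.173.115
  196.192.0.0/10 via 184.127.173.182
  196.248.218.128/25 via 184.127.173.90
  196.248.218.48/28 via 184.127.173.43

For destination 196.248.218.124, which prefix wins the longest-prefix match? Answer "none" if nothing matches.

Entries matching 196.248.218.124:
  196.192.0.0/10 (196.192.0.0 - 196.255.255.255)
  196.248.0.0/14 (196.248.0.0 - 196.251.255.255)
  196.248.128.0/17 (196.248.128.0 - 196.248.255.255)
  196.248.208.0/20 (196.248.208.0 - 196.248.223.255)
Most specific is 196.248.208.0/20.

196.248.208.0/20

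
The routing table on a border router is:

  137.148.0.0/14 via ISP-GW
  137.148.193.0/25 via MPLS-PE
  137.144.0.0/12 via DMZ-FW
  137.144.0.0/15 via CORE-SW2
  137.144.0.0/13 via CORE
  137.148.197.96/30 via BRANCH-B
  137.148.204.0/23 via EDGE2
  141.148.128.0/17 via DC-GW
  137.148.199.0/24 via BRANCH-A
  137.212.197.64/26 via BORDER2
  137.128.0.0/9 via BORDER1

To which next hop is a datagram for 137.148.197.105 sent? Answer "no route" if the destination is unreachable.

Routes whose prefix contains 137.148.197.105:
  137.128.0.0/9 (137.128.0.0 - 137.255.255.255) -> BORDER1
  137.144.0.0/12 (137.144.0.0 - 137.159.255.255) -> DMZ-FW
  137.144.0.0/13 (137.144.0.0 - 137.151.255.255) -> CORE
  137.148.0.0/14 (137.148.0.0 - 137.151.255.255) -> ISP-GW
More-specific entries that do NOT match:
  137.148.197.96/30 (137.148.197.96 - 137.148.197.99) does not contain 137.148.197.105
  137.212.197.64/26 (137.212.197.64 - 137.212.197.127) does not contain 137.148.197.105
  137.148.193.0/25 (137.148.193.0 - 137.148.193.127) does not contain 137.148.197.105
  137.148.199.0/24 (137.148.199.0 - 137.148.199.255) does not contain 137.148.197.105
  137.148.204.0/23 (137.148.204.0 - 137.148.205.255) does not contain 137.148.197.105
  141.148.128.0/17 (141.148.128.0 - 141.148.255.255) does not contain 137.148.197.105
  137.144.0.0/15 (137.144.0.0 - 137.145.255.255) does not contain 137.148.197.105
Longest matching prefix is /14 -> next hop ISP-GW.

ISP-GW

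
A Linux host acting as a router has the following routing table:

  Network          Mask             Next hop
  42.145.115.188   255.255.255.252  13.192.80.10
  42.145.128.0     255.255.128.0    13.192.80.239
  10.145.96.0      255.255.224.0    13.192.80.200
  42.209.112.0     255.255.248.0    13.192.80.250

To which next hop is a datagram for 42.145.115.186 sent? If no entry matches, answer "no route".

no route

No entry's prefix contains 42.145.115.186; there is no default route.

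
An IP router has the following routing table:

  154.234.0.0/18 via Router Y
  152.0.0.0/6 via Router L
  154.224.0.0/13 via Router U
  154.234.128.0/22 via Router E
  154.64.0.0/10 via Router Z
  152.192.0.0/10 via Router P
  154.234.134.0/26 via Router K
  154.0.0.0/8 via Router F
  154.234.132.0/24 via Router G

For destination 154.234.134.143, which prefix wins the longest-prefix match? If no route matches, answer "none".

Entries matching 154.234.134.143:
  152.0.0.0/6 (152.0.0.0 - 155.255.255.255)
  154.0.0.0/8 (154.0.0.0 - 154.255.255.255)
Most specific is 154.0.0.0/8.

154.0.0.0/8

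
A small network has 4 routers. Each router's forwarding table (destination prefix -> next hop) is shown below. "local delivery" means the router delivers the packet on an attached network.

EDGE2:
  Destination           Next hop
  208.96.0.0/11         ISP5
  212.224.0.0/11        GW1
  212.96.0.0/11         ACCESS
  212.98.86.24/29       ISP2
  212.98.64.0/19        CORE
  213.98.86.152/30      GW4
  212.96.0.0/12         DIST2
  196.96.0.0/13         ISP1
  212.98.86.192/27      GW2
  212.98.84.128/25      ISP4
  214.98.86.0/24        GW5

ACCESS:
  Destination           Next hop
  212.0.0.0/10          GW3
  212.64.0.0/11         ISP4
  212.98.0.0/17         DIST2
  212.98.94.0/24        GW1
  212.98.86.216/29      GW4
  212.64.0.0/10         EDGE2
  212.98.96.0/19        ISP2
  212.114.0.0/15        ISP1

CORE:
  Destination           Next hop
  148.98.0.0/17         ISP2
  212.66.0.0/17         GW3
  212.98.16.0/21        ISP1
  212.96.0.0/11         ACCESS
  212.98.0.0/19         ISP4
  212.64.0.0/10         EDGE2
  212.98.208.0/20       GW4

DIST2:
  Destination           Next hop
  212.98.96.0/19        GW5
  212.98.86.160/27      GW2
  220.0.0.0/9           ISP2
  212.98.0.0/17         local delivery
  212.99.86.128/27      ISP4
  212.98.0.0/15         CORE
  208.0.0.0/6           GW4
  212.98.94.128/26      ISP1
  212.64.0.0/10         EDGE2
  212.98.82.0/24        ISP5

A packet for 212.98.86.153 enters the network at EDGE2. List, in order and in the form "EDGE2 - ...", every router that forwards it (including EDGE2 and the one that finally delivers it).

EDGE2 - CORE - ACCESS - DIST2

At EDGE2: longest match for 212.98.86.153 is 212.98.64.0/19 -> CORE
At CORE: longest match for 212.98.86.153 is 212.96.0.0/11 -> ACCESS
At ACCESS: longest match for 212.98.86.153 is 212.98.0.0/17 -> DIST2
At DIST2: longest match for 212.98.86.153 is 212.98.0.0/17 -> local delivery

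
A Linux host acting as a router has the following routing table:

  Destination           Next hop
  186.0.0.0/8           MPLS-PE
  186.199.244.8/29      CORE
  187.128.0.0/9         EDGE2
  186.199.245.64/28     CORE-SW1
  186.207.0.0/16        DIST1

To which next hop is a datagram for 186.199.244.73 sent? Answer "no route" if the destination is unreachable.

Routes whose prefix contains 186.199.244.73:
  186.0.0.0/8 (186.0.0.0 - 186.255.255.255) -> MPLS-PE
More-specific entries that do NOT match:
  186.199.244.8/29 (186.199.244.8 - 186.199.244.15) does not contain 186.199.244.73
  186.199.245.64/28 (186.199.245.64 - 186.199.245.79) does not contain 186.199.244.73
  186.207.0.0/16 (186.207.0.0 - 186.207.255.255) does not contain 186.199.244.73
  187.128.0.0/9 (187.128.0.0 - 187.255.255.255) does not contain 186.199.244.73
Longest matching prefix is /8 -> next hop MPLS-PE.

MPLS-PE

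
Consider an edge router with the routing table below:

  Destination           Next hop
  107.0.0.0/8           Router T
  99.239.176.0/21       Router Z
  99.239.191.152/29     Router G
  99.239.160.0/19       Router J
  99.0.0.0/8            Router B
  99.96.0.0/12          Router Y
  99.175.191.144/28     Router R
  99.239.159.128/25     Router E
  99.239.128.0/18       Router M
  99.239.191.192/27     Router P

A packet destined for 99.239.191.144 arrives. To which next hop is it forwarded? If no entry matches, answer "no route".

Router J

Routes whose prefix contains 99.239.191.144:
  99.0.0.0/8 (99.0.0.0 - 99.255.255.255) -> Router B
  99.239.128.0/18 (99.239.128.0 - 99.239.191.255) -> Router M
  99.239.160.0/19 (99.239.160.0 - 99.239.191.255) -> Router J
More-specific entries that do NOT match:
  99.239.191.152/29 (99.239.191.152 - 99.239.191.159) does not contain 99.239.191.144
  99.175.191.144/28 (99.175.191.144 - 99.175.191.159) does not contain 99.239.191.144
  99.239.191.192/27 (99.239.191.192 - 99.239.191.223) does not contain 99.239.191.144
  99.239.159.128/25 (99.239.159.128 - 99.239.159.255) does not contain 99.239.191.144
  99.239.176.0/21 (99.239.176.0 - 99.239.183.255) does not contain 99.239.191.144
Longest matching prefix is /19 -> next hop Router J.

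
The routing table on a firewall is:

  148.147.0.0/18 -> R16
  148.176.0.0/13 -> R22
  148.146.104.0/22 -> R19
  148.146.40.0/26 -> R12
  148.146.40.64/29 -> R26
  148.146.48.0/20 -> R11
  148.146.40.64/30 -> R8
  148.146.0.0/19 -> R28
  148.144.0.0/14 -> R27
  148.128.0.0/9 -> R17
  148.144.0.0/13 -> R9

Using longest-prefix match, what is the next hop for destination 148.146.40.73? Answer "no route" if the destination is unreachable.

Routes whose prefix contains 148.146.40.73:
  148.128.0.0/9 (148.128.0.0 - 148.255.255.255) -> R17
  148.144.0.0/13 (148.144.0.0 - 148.151.255.255) -> R9
  148.144.0.0/14 (148.144.0.0 - 148.147.255.255) -> R27
More-specific entries that do NOT match:
  148.146.40.64/30 (148.146.40.64 - 148.146.40.67) does not contain 148.146.40.73
  148.146.40.64/29 (148.146.40.64 - 148.146.40.71) does not contain 148.146.40.73
  148.146.40.0/26 (148.146.40.0 - 148.146.40.63) does not contain 148.146.40.73
  148.146.104.0/22 (148.146.104.0 - 148.146.107.255) does not contain 148.146.40.73
  148.146.48.0/20 (148.146.48.0 - 148.146.63.255) does not contain 148.146.40.73
  148.146.0.0/19 (148.146.0.0 - 148.146.31.255) does not contain 148.146.40.73
  148.147.0.0/18 (148.147.0.0 - 148.147.63.255) does not contain 148.146.40.73
Longest matching prefix is /14 -> next hop R27.

R27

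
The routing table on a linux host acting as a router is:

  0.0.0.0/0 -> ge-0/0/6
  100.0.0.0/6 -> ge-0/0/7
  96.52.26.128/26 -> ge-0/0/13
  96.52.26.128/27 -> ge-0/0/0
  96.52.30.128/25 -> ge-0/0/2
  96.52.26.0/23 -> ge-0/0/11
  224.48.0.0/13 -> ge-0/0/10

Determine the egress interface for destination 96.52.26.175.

ge-0/0/13

Routes whose prefix contains 96.52.26.175:
  0.0.0.0/0 (default, matches everything) -> ge-0/0/6
  96.52.26.0/23 (96.52.26.0 - 96.52.27.255) -> ge-0/0/11
  96.52.26.128/26 (96.52.26.128 - 96.52.26.191) -> ge-0/0/13
More-specific entries that do NOT match:
  96.52.26.128/27 (96.52.26.128 - 96.52.26.159) does not contain 96.52.26.175
Longest matching prefix is /26 -> interface ge-0/0/13.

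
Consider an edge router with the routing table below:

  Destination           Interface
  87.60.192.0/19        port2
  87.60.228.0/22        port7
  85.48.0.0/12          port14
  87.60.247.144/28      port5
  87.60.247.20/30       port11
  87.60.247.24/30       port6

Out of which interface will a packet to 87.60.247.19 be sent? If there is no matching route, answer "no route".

no route

No entry's prefix contains 87.60.247.19; there is no default route.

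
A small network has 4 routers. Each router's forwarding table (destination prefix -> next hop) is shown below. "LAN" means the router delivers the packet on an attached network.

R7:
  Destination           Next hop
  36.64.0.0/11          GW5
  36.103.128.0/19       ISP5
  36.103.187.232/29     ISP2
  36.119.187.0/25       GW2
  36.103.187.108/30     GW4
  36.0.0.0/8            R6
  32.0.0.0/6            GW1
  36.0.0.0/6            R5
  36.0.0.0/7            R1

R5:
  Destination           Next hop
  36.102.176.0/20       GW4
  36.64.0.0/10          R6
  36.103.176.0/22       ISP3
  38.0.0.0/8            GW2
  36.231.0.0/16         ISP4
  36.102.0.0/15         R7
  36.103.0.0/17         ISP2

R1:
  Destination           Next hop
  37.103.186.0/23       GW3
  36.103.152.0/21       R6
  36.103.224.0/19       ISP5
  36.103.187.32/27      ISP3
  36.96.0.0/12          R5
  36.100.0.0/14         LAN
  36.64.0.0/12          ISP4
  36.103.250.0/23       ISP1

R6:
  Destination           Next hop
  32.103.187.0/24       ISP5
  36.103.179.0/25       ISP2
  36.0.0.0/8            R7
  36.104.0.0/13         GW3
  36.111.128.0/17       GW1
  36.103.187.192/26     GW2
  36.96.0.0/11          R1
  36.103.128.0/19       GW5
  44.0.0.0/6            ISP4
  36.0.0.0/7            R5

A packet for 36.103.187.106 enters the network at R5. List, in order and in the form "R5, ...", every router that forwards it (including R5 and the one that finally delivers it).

At R5: longest match for 36.103.187.106 is 36.102.0.0/15 -> R7
At R7: longest match for 36.103.187.106 is 36.0.0.0/8 -> R6
At R6: longest match for 36.103.187.106 is 36.96.0.0/11 -> R1
At R1: longest match for 36.103.187.106 is 36.100.0.0/14 -> LAN

R5, R7, R6, R1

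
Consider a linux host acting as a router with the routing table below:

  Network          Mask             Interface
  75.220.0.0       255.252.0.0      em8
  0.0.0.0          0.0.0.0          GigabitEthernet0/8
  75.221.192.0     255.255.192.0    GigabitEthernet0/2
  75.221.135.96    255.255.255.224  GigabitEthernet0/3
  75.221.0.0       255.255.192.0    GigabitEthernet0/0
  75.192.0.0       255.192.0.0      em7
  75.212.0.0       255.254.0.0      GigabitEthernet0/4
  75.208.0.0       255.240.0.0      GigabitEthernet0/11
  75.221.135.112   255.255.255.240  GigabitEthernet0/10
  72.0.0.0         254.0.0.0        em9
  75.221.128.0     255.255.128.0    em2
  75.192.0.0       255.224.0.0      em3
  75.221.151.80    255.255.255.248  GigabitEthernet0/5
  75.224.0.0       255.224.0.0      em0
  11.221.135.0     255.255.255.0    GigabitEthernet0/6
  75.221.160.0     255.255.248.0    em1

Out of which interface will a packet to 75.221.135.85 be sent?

Routes whose prefix contains 75.221.135.85:
  0.0.0.0/0 (default, matches everything) -> GigabitEthernet0/8
  75.192.0.0/10 (75.192.0.0 - 75.255.255.255) -> em7
  75.192.0.0/11 (75.192.0.0 - 75.223.255.255) -> em3
  75.208.0.0/12 (75.208.0.0 - 75.223.255.255) -> GigabitEthernet0/11
  75.220.0.0/14 (75.220.0.0 - 75.223.255.255) -> em8
  75.221.128.0/17 (75.221.128.0 - 75.221.255.255) -> em2
More-specific entries that do NOT match:
  75.221.151.80/29 (75.221.151.80 - 75.221.151.87) does not contain 75.221.135.85
  75.221.135.112/28 (75.221.135.112 - 75.221.135.127) does not contain 75.221.135.85
  75.221.135.96/27 (75.221.135.96 - 75.221.135.127) does not contain 75.221.135.85
  11.221.135.0/24 (11.221.135.0 - 11.221.135.255) does not contain 75.221.135.85
  75.221.160.0/21 (75.221.160.0 - 75.221.167.255) does not contain 75.221.135.85
  75.221.192.0/18 (75.221.192.0 - 75.221.255.255) does not contain 75.221.135.85
  75.221.0.0/18 (75.221.0.0 - 75.221.63.255) does not contain 75.221.135.85
Longest matching prefix is /17 -> interface em2.

em2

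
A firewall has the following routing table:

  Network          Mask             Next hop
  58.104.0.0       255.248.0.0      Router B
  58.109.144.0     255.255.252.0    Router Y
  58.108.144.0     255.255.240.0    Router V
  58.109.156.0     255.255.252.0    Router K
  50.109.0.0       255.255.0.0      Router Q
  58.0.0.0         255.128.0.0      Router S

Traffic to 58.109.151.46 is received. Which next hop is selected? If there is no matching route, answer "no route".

Routes whose prefix contains 58.109.151.46:
  58.0.0.0/9 (58.0.0.0 - 58.127.255.255) -> Router S
  58.104.0.0/13 (58.104.0.0 - 58.111.255.255) -> Router B
More-specific entries that do NOT match:
  58.109.144.0/22 (58.109.144.0 - 58.109.147.255) does not contain 58.109.151.46
  58.109.156.0/22 (58.109.156.0 - 58.109.159.255) does not contain 58.109.151.46
  58.108.144.0/20 (58.108.144.0 - 58.108.159.255) does not contain 58.109.151.46
  50.109.0.0/16 (50.109.0.0 - 50.109.255.255) does not contain 58.109.151.46
Longest matching prefix is /13 -> next hop Router B.

Router B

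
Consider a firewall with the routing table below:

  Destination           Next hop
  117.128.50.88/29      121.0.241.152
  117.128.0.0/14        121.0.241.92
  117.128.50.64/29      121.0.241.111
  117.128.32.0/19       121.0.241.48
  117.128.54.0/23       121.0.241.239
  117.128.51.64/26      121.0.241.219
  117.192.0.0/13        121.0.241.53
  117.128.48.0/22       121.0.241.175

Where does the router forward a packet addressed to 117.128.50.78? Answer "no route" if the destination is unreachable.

121.0.241.175

Routes whose prefix contains 117.128.50.78:
  117.128.0.0/14 (117.128.0.0 - 117.131.255.255) -> 121.0.241.92
  117.128.32.0/19 (117.128.32.0 - 117.128.63.255) -> 121.0.241.48
  117.128.48.0/22 (117.128.48.0 - 117.128.51.255) -> 121.0.241.175
More-specific entries that do NOT match:
  117.128.50.88/29 (117.128.50.88 - 117.128.50.95) does not contain 117.128.50.78
  117.128.50.64/29 (117.128.50.64 - 117.128.50.71) does not contain 117.128.50.78
  117.128.51.64/26 (117.128.51.64 - 117.128.51.127) does not contain 117.128.50.78
  117.128.54.0/23 (117.128.54.0 - 117.128.55.255) does not contain 117.128.50.78
Longest matching prefix is /22 -> next hop 121.0.241.175.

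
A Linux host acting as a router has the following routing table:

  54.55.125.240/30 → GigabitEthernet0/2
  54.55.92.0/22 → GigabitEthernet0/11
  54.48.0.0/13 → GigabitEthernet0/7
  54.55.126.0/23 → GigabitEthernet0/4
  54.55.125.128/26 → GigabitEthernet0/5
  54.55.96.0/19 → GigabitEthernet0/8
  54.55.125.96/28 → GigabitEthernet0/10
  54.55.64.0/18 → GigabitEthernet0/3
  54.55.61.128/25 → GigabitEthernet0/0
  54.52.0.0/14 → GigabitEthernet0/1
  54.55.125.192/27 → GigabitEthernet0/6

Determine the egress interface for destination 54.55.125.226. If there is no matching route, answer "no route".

GigabitEthernet0/8

Routes whose prefix contains 54.55.125.226:
  54.48.0.0/13 (54.48.0.0 - 54.55.255.255) -> GigabitEthernet0/7
  54.52.0.0/14 (54.52.0.0 - 54.55.255.255) -> GigabitEthernet0/1
  54.55.64.0/18 (54.55.64.0 - 54.55.127.255) -> GigabitEthernet0/3
  54.55.96.0/19 (54.55.96.0 - 54.55.127.255) -> GigabitEthernet0/8
More-specific entries that do NOT match:
  54.55.125.240/30 (54.55.125.240 - 54.55.125.243) does not contain 54.55.125.226
  54.55.125.96/28 (54.55.125.96 - 54.55.125.111) does not contain 54.55.125.226
  54.55.125.192/27 (54.55.125.192 - 54.55.125.223) does not contain 54.55.125.226
  54.55.125.128/26 (54.55.125.128 - 54.55.125.191) does not contain 54.55.125.226
  54.55.61.128/25 (54.55.61.128 - 54.55.61.255) does not contain 54.55.125.226
  54.55.126.0/23 (54.55.126.0 - 54.55.127.255) does not contain 54.55.125.226
  54.55.92.0/22 (54.55.92.0 - 54.55.95.255) does not contain 54.55.125.226
Longest matching prefix is /19 -> interface GigabitEthernet0/8.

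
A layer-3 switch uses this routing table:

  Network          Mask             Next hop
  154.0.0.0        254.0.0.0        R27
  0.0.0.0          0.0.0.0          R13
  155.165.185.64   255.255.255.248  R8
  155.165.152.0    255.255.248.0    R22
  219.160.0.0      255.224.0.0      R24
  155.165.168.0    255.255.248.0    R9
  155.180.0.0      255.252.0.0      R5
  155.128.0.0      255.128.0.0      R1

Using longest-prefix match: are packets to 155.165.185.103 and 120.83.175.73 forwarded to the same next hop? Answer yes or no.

no

155.165.185.103: longest match 155.128.0.0/9 -> R1
120.83.175.73: longest match 0.0.0.0/0 -> R13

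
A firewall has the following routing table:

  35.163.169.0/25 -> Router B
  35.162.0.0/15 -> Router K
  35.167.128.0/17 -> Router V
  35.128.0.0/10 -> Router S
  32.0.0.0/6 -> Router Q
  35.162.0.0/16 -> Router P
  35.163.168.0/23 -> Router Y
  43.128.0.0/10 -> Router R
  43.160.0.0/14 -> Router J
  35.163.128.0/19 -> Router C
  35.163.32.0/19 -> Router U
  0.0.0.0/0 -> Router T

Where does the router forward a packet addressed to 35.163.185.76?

Routes whose prefix contains 35.163.185.76:
  0.0.0.0/0 (default, matches everything) -> Router T
  32.0.0.0/6 (32.0.0.0 - 35.255.255.255) -> Router Q
  35.128.0.0/10 (35.128.0.0 - 35.191.255.255) -> Router S
  35.162.0.0/15 (35.162.0.0 - 35.163.255.255) -> Router K
More-specific entries that do NOT match:
  35.163.169.0/25 (35.163.169.0 - 35.163.169.127) does not contain 35.163.185.76
  35.163.168.0/23 (35.163.168.0 - 35.163.169.255) does not contain 35.163.185.76
  35.163.128.0/19 (35.163.128.0 - 35.163.159.255) does not contain 35.163.185.76
  35.163.32.0/19 (35.163.32.0 - 35.163.63.255) does not contain 35.163.185.76
  35.167.128.0/17 (35.167.128.0 - 35.167.255.255) does not contain 35.163.185.76
  35.162.0.0/16 (35.162.0.0 - 35.162.255.255) does not contain 35.163.185.76
Longest matching prefix is /15 -> next hop Router K.

Router K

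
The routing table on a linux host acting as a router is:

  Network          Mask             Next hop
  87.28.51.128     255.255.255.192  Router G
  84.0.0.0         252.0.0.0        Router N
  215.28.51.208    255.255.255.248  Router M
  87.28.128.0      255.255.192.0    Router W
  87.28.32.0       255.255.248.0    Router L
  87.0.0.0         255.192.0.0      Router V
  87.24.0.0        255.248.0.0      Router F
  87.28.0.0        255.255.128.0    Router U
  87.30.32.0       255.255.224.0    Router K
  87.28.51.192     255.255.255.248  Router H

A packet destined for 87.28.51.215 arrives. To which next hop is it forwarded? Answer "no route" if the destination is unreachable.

Router U

Routes whose prefix contains 87.28.51.215:
  84.0.0.0/6 (84.0.0.0 - 87.255.255.255) -> Router N
  87.0.0.0/10 (87.0.0.0 - 87.63.255.255) -> Router V
  87.24.0.0/13 (87.24.0.0 - 87.31.255.255) -> Router F
  87.28.0.0/17 (87.28.0.0 - 87.28.127.255) -> Router U
More-specific entries that do NOT match:
  215.28.51.208/29 (215.28.51.208 - 215.28.51.215) does not contain 87.28.51.215
  87.28.51.192/29 (87.28.51.192 - 87.28.51.199) does not contain 87.28.51.215
  87.28.51.128/26 (87.28.51.128 - 87.28.51.191) does not contain 87.28.51.215
  87.28.32.0/21 (87.28.32.0 - 87.28.39.255) does not contain 87.28.51.215
  87.30.32.0/19 (87.30.32.0 - 87.30.63.255) does not contain 87.28.51.215
  87.28.128.0/18 (87.28.128.0 - 87.28.191.255) does not contain 87.28.51.215
Longest matching prefix is /17 -> next hop Router U.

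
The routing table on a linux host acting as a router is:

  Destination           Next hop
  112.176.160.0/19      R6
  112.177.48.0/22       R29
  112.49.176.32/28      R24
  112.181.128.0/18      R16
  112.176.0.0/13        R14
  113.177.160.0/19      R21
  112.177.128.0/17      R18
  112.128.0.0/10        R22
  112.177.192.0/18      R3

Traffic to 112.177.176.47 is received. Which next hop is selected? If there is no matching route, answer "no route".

R18

Routes whose prefix contains 112.177.176.47:
  112.128.0.0/10 (112.128.0.0 - 112.191.255.255) -> R22
  112.176.0.0/13 (112.176.0.0 - 112.183.255.255) -> R14
  112.177.128.0/17 (112.177.128.0 - 112.177.255.255) -> R18
More-specific entries that do NOT match:
  112.49.176.32/28 (112.49.176.32 - 112.49.176.47) does not contain 112.177.176.47
  112.177.48.0/22 (112.177.48.0 - 112.177.51.255) does not contain 112.177.176.47
  112.176.160.0/19 (112.176.160.0 - 112.176.191.255) does not contain 112.177.176.47
  113.177.160.0/19 (113.177.160.0 - 113.177.191.255) does not contain 112.177.176.47
  112.181.128.0/18 (112.181.128.0 - 112.181.191.255) does not contain 112.177.176.47
  112.177.192.0/18 (112.177.192.0 - 112.177.255.255) does not contain 112.177.176.47
Longest matching prefix is /17 -> next hop R18.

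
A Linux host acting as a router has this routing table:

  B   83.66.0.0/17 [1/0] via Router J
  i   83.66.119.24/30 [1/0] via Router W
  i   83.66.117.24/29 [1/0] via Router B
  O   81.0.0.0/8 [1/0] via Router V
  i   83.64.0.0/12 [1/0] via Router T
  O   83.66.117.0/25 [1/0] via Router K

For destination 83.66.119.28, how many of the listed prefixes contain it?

Prefixes containing 83.66.119.28:
  83.64.0.0/12 (83.64.0.0 - 83.79.255.255)
  83.66.0.0/17 (83.66.0.0 - 83.66.127.255)
Total matching entries: 2.

2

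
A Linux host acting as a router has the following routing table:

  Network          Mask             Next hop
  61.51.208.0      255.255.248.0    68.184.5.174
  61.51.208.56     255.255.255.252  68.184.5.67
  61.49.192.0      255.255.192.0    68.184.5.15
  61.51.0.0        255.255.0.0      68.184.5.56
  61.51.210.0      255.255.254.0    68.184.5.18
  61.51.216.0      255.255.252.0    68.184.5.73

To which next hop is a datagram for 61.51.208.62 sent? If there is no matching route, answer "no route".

Routes whose prefix contains 61.51.208.62:
  61.51.0.0/16 (61.51.0.0 - 61.51.255.255) -> 68.184.5.56
  61.51.208.0/21 (61.51.208.0 - 61.51.215.255) -> 68.184.5.174
More-specific entries that do NOT match:
  61.51.208.56/30 (61.51.208.56 - 61.51.208.59) does not contain 61.51.208.62
  61.51.210.0/23 (61.51.210.0 - 61.51.211.255) does not contain 61.51.208.62
  61.51.216.0/22 (61.51.216.0 - 61.51.219.255) does not contain 61.51.208.62
Longest matching prefix is /21 -> next hop 68.184.5.174.

68.184.5.174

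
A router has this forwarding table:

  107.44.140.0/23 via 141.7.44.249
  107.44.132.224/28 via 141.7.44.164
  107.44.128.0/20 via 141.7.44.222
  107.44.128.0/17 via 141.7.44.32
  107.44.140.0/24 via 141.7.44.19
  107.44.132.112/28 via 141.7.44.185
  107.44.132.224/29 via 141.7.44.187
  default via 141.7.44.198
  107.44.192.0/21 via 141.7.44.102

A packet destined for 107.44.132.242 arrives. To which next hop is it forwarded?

Routes whose prefix contains 107.44.132.242:
  0.0.0.0/0 (default, matches everything) -> 141.7.44.198
  107.44.128.0/17 (107.44.128.0 - 107.44.255.255) -> 141.7.44.32
  107.44.128.0/20 (107.44.128.0 - 107.44.143.255) -> 141.7.44.222
More-specific entries that do NOT match:
  107.44.132.224/29 (107.44.132.224 - 107.44.132.231) does not contain 107.44.132.242
  107.44.132.224/28 (107.44.132.224 - 107.44.132.239) does not contain 107.44.132.242
  107.44.132.112/28 (107.44.132.112 - 107.44.132.127) does not contain 107.44.132.242
  107.44.140.0/24 (107.44.140.0 - 107.44.140.255) does not contain 107.44.132.242
  107.44.140.0/23 (107.44.140.0 - 107.44.141.255) does not contain 107.44.132.242
  107.44.192.0/21 (107.44.192.0 - 107.44.199.255) does not contain 107.44.132.242
Longest matching prefix is /20 -> next hop 141.7.44.222.

141.7.44.222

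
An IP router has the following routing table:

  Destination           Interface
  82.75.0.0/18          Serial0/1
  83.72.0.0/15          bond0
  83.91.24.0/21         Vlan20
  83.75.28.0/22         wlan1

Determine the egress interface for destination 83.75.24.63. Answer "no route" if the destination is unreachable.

no route

No entry's prefix contains 83.75.24.63; there is no default route.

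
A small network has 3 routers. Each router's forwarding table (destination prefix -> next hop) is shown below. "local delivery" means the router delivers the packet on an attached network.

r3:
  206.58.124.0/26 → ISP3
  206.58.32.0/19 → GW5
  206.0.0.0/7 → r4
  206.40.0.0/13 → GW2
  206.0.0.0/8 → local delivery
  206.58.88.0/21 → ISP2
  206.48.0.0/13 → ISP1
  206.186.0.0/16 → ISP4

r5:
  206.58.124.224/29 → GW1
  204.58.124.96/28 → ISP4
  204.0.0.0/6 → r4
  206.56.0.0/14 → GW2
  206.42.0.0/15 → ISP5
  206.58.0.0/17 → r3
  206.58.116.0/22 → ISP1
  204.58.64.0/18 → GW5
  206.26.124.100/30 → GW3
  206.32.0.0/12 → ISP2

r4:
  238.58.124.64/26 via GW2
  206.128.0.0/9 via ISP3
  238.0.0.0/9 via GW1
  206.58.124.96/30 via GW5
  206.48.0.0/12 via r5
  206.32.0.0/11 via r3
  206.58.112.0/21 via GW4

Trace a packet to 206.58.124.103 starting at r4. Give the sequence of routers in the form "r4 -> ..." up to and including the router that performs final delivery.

At r4: longest match for 206.58.124.103 is 206.48.0.0/12 -> r5
At r5: longest match for 206.58.124.103 is 206.58.0.0/17 -> r3
At r3: longest match for 206.58.124.103 is 206.0.0.0/8 -> local delivery

r4 -> r5 -> r3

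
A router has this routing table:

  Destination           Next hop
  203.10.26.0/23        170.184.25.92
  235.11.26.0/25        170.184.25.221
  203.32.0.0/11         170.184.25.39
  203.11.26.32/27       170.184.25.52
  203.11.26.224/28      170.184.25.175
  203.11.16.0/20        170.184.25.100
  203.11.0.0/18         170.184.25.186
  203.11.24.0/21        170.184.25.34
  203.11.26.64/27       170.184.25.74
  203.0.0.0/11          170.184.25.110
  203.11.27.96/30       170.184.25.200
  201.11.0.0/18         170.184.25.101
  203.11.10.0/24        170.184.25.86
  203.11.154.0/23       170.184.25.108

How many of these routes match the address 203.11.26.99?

4

Prefixes containing 203.11.26.99:
  203.0.0.0/11 (203.0.0.0 - 203.31.255.255)
  203.11.0.0/18 (203.11.0.0 - 203.11.63.255)
  203.11.16.0/20 (203.11.16.0 - 203.11.31.255)
  203.11.24.0/21 (203.11.24.0 - 203.11.31.255)
Total matching entries: 4.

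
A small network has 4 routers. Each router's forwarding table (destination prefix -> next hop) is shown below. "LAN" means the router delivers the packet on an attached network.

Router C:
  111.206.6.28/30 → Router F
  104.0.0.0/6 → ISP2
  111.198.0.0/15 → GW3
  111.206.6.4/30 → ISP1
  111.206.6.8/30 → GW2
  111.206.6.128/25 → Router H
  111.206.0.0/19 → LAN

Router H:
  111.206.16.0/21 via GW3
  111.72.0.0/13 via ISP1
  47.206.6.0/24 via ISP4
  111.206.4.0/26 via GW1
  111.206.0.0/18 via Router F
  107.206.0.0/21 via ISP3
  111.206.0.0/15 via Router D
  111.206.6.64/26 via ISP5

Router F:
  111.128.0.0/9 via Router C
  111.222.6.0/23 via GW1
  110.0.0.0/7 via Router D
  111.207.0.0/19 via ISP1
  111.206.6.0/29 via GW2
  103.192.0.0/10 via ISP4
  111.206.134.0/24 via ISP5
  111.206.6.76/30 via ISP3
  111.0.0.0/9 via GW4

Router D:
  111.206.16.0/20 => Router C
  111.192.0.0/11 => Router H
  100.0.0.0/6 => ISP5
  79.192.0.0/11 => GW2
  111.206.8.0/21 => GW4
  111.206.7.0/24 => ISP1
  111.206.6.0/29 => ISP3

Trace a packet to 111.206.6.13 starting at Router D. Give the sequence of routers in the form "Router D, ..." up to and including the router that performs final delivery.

Router D, Router H, Router F, Router C

At Router D: longest match for 111.206.6.13 is 111.192.0.0/11 -> Router H
At Router H: longest match for 111.206.6.13 is 111.206.0.0/18 -> Router F
At Router F: longest match for 111.206.6.13 is 111.128.0.0/9 -> Router C
At Router C: longest match for 111.206.6.13 is 111.206.0.0/19 -> LAN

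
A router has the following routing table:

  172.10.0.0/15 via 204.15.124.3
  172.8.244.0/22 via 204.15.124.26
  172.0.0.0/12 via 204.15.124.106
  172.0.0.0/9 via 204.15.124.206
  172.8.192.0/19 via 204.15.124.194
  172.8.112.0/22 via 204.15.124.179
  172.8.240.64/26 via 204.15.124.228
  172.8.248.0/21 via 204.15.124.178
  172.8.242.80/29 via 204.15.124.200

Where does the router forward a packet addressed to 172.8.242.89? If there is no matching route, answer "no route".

Routes whose prefix contains 172.8.242.89:
  172.0.0.0/9 (172.0.0.0 - 172.127.255.255) -> 204.15.124.206
  172.0.0.0/12 (172.0.0.0 - 172.15.255.255) -> 204.15.124.106
More-specific entries that do NOT match:
  172.8.242.80/29 (172.8.242.80 - 172.8.242.87) does not contain 172.8.242.89
  172.8.240.64/26 (172.8.240.64 - 172.8.240.127) does not contain 172.8.242.89
  172.8.244.0/22 (172.8.244.0 - 172.8.247.255) does not contain 172.8.242.89
  172.8.112.0/22 (172.8.112.0 - 172.8.115.255) does not contain 172.8.242.89
  172.8.248.0/21 (172.8.248.0 - 172.8.255.255) does not contain 172.8.242.89
  172.8.192.0/19 (172.8.192.0 - 172.8.223.255) does not contain 172.8.242.89
  172.10.0.0/15 (172.10.0.0 - 172.11.255.255) does not contain 172.8.242.89
Longest matching prefix is /12 -> next hop 204.15.124.106.

204.15.124.106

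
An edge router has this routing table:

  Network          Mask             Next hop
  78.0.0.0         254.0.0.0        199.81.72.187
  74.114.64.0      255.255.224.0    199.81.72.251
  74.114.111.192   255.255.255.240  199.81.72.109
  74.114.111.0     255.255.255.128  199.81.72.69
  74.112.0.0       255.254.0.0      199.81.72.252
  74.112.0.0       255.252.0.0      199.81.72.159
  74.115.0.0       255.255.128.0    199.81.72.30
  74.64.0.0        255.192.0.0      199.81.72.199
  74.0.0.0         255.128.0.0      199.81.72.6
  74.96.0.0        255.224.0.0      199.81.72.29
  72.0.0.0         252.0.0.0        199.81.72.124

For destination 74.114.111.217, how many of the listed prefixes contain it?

5

Prefixes containing 74.114.111.217:
  72.0.0.0/6 (72.0.0.0 - 75.255.255.255)
  74.0.0.0/9 (74.0.0.0 - 74.127.255.255)
  74.64.0.0/10 (74.64.0.0 - 74.127.255.255)
  74.96.0.0/11 (74.96.0.0 - 74.127.255.255)
  74.112.0.0/14 (74.112.0.0 - 74.115.255.255)
Total matching entries: 5.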